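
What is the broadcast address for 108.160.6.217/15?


Network: 108.160.0.0/15
Host bits = 17
Set all host bits to 1:
Broadcast: 108.161.255.255


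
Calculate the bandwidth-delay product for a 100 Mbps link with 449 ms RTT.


BDP = bandwidth * RTT
= 100 Mbps * 449 ms
= 100 * 1e6 * 449 / 1000 bits
= 44900000 bits
= 5612500 bytes
= 5480.957 KB
BDP = 44900000 bits (5612500 bytes)


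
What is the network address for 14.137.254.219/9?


IP:   00001110.10001001.11111110.11011011
Mask: 11111111.10000000.00000000.00000000
AND operation:
Net:  00001110.10000000.00000000.00000000
Network: 14.128.0.0/9


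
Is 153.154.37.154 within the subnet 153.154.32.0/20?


Subnet network: 153.154.32.0
Test IP AND mask: 153.154.32.0
Yes, 153.154.37.154 is in 153.154.32.0/20


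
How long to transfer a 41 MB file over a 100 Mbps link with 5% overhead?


Effective throughput = 100 * (1 - 5/100) = 95 Mbps
File size in Mb = 41 * 8 = 328 Mb
Time = 328 / 95
Time = 3.4526 seconds


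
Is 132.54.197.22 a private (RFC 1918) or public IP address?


RFC 1918 private ranges:
  10.0.0.0/8 (10.0.0.0 - 10.255.255.255)
  172.16.0.0/12 (172.16.0.0 - 172.31.255.255)
  192.168.0.0/16 (192.168.0.0 - 192.168.255.255)
Public (not in any RFC 1918 range)


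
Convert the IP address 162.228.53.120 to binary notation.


162 = 10100010
228 = 11100100
53 = 00110101
120 = 01111000
Binary: 10100010.11100100.00110101.01111000


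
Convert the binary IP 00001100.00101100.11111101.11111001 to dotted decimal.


00001100 = 12
00101100 = 44
11111101 = 253
11111001 = 249
IP: 12.44.253.249


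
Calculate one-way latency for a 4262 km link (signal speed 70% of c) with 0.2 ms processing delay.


Speed = 0.7 * 3e5 km/s = 210000 km/s
Propagation delay = 4262 / 210000 = 0.0203 s = 20.2952 ms
Processing delay = 0.2 ms
Total one-way latency = 20.4952 ms


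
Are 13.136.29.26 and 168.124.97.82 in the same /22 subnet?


Mask: 255.255.252.0
13.136.29.26 AND mask = 13.136.28.0
168.124.97.82 AND mask = 168.124.96.0
No, different subnets (13.136.28.0 vs 168.124.96.0)


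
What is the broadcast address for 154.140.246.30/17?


Network: 154.140.128.0/17
Host bits = 15
Set all host bits to 1:
Broadcast: 154.140.255.255


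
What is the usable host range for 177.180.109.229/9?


Network: 177.128.0.0
Broadcast: 177.255.255.255
First usable = network + 1
Last usable = broadcast - 1
Range: 177.128.0.1 to 177.255.255.254


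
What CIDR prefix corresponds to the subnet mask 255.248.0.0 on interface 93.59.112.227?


Binary: 11111111.11111000.00000000.00000000
Count leading 1s
Prefix: /13


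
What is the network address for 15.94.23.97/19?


IP:   00001111.01011110.00010111.01100001
Mask: 11111111.11111111.11100000.00000000
AND operation:
Net:  00001111.01011110.00000000.00000000
Network: 15.94.0.0/19


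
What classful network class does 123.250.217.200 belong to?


First octet: 123
Binary: 01111011
0xxxxxxx -> Class A (1-126)
Class A, default mask 255.0.0.0 (/8)


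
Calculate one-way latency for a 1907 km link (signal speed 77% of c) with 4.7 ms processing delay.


Speed = 0.77 * 3e5 km/s = 231000 km/s
Propagation delay = 1907 / 231000 = 0.0083 s = 8.2554 ms
Processing delay = 4.7 ms
Total one-way latency = 12.9554 ms


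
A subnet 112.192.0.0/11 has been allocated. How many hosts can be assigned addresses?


Host bits = 32 - 11 = 21
Total addresses = 2^21 = 2097152
Usable = total - 2 (network and broadcast)
Usable hosts: 2097150


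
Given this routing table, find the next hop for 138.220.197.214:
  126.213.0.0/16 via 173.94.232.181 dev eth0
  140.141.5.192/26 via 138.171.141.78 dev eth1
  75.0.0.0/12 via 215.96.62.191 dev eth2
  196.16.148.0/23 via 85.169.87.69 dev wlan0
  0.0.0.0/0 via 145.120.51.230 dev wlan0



Longest prefix match for 138.220.197.214:
  /16 126.213.0.0: no
  /26 140.141.5.192: no
  /12 75.0.0.0: no
  /23 196.16.148.0: no
  /0 0.0.0.0: MATCH
Selected: next-hop 145.120.51.230 via wlan0 (matched /0)


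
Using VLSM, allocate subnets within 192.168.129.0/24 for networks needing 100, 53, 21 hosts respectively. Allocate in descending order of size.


100 hosts -> /25 (126 usable): 192.168.129.0/25
53 hosts -> /26 (62 usable): 192.168.129.128/26
21 hosts -> /27 (30 usable): 192.168.129.192/27
Allocation: 192.168.129.0/25 (100 hosts, 126 usable); 192.168.129.128/26 (53 hosts, 62 usable); 192.168.129.192/27 (21 hosts, 30 usable)


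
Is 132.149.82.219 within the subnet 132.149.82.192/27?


Subnet network: 132.149.82.192
Test IP AND mask: 132.149.82.192
Yes, 132.149.82.219 is in 132.149.82.192/27


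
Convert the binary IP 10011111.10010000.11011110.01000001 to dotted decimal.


10011111 = 159
10010000 = 144
11011110 = 222
01000001 = 65
IP: 159.144.222.65


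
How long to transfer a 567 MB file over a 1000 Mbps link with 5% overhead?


Effective throughput = 1000 * (1 - 5/100) = 950 Mbps
File size in Mb = 567 * 8 = 4536 Mb
Time = 4536 / 950
Time = 4.7747 seconds


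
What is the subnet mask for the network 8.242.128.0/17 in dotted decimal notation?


/17 means 17 network bits, 15 host bits
Binary: 11111111111111111000000000000000
Mask: 255.255.128.0


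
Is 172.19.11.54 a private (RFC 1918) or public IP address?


RFC 1918 private ranges:
  10.0.0.0/8 (10.0.0.0 - 10.255.255.255)
  172.16.0.0/12 (172.16.0.0 - 172.31.255.255)
  192.168.0.0/16 (192.168.0.0 - 192.168.255.255)
Private (in 172.16.0.0/12)


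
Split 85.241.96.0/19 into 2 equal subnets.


New prefix = 19 + 1 = 20
Each subnet has 4096 addresses
  85.241.96.0/20
  85.241.112.0/20
Subnets: 85.241.96.0/20, 85.241.112.0/20


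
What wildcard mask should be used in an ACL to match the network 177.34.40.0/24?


Subnet mask: 255.255.255.0
Wildcard = 255.255.255.255 - subnet mask
255 - 255 = 0
255 - 255 = 0
255 - 255 = 0
255 - 0 = 255
Wildcard: 0.0.0.255


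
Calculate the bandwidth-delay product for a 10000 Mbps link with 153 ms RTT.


BDP = bandwidth * RTT
= 10000 Mbps * 153 ms
= 10000 * 1e6 * 153 / 1000 bits
= 1530000000 bits
= 191250000 bytes
= 186767.5781 KB
BDP = 1530000000 bits (191250000 bytes)


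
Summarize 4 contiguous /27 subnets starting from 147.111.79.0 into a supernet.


Original prefix: /27
Number of subnets: 4 = 2^2
New prefix = 27 - 2 = 25
Supernet: 147.111.79.0/25


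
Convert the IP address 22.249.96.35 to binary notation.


22 = 00010110
249 = 11111001
96 = 01100000
35 = 00100011
Binary: 00010110.11111001.01100000.00100011


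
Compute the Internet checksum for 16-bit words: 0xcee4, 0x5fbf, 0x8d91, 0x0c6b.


Sum all words (with carry folding):
+ 0xcee4 = 0xcee4
+ 0x5fbf = 0x2ea4
+ 0x8d91 = 0xbc35
+ 0x0c6b = 0xc8a0
One's complement: ~0xc8a0
Checksum = 0x375f


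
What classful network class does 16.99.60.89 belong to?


First octet: 16
Binary: 00010000
0xxxxxxx -> Class A (1-126)
Class A, default mask 255.0.0.0 (/8)


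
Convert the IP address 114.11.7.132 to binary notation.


114 = 01110010
11 = 00001011
7 = 00000111
132 = 10000100
Binary: 01110010.00001011.00000111.10000100


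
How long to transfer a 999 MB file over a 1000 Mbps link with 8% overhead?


Effective throughput = 1000 * (1 - 8/100) = 920 Mbps
File size in Mb = 999 * 8 = 7992 Mb
Time = 7992 / 920
Time = 8.687 seconds


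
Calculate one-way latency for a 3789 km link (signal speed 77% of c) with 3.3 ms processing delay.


Speed = 0.77 * 3e5 km/s = 231000 km/s
Propagation delay = 3789 / 231000 = 0.0164 s = 16.4026 ms
Processing delay = 3.3 ms
Total one-way latency = 19.7026 ms


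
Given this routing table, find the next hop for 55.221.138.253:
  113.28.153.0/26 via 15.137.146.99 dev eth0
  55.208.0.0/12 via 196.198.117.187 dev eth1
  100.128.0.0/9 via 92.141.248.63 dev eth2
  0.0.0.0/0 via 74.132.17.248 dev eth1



Longest prefix match for 55.221.138.253:
  /26 113.28.153.0: no
  /12 55.208.0.0: MATCH
  /9 100.128.0.0: no
  /0 0.0.0.0: MATCH
Selected: next-hop 196.198.117.187 via eth1 (matched /12)


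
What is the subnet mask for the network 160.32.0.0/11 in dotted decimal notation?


/11 means 11 network bits, 21 host bits
Binary: 11111111111000000000000000000000
Mask: 255.224.0.0


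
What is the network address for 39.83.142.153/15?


IP:   00100111.01010011.10001110.10011001
Mask: 11111111.11111110.00000000.00000000
AND operation:
Net:  00100111.01010010.00000000.00000000
Network: 39.82.0.0/15


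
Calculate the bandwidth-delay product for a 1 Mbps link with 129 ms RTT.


BDP = bandwidth * RTT
= 1 Mbps * 129 ms
= 1 * 1e6 * 129 / 1000 bits
= 129000 bits
= 16125 bytes
= 15.7471 KB
BDP = 129000 bits (16125 bytes)


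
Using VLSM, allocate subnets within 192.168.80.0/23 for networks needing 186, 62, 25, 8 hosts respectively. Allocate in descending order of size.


186 hosts -> /24 (254 usable): 192.168.80.0/24
62 hosts -> /26 (62 usable): 192.168.81.0/26
25 hosts -> /27 (30 usable): 192.168.81.64/27
8 hosts -> /28 (14 usable): 192.168.81.96/28
Allocation: 192.168.80.0/24 (186 hosts, 254 usable); 192.168.81.0/26 (62 hosts, 62 usable); 192.168.81.64/27 (25 hosts, 30 usable); 192.168.81.96/28 (8 hosts, 14 usable)


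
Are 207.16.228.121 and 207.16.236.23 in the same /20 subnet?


Mask: 255.255.240.0
207.16.228.121 AND mask = 207.16.224.0
207.16.236.23 AND mask = 207.16.224.0
Yes, same subnet (207.16.224.0)


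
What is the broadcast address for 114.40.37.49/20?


Network: 114.40.32.0/20
Host bits = 12
Set all host bits to 1:
Broadcast: 114.40.47.255


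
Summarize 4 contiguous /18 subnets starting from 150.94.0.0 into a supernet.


Original prefix: /18
Number of subnets: 4 = 2^2
New prefix = 18 - 2 = 16
Supernet: 150.94.0.0/16


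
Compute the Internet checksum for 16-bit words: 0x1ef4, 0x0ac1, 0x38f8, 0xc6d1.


Sum all words (with carry folding):
+ 0x1ef4 = 0x1ef4
+ 0x0ac1 = 0x29b5
+ 0x38f8 = 0x62ad
+ 0xc6d1 = 0x297f
One's complement: ~0x297f
Checksum = 0xd680


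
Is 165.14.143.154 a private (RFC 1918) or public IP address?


RFC 1918 private ranges:
  10.0.0.0/8 (10.0.0.0 - 10.255.255.255)
  172.16.0.0/12 (172.16.0.0 - 172.31.255.255)
  192.168.0.0/16 (192.168.0.0 - 192.168.255.255)
Public (not in any RFC 1918 range)


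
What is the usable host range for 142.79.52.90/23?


Network: 142.79.52.0
Broadcast: 142.79.53.255
First usable = network + 1
Last usable = broadcast - 1
Range: 142.79.52.1 to 142.79.53.254


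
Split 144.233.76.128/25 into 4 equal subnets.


New prefix = 25 + 2 = 27
Each subnet has 32 addresses
  144.233.76.128/27
  144.233.76.160/27
  144.233.76.192/27
  144.233.76.224/27
Subnets: 144.233.76.128/27, 144.233.76.160/27, 144.233.76.192/27, 144.233.76.224/27


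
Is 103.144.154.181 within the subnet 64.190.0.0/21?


Subnet network: 64.190.0.0
Test IP AND mask: 103.144.152.0
No, 103.144.154.181 is not in 64.190.0.0/21


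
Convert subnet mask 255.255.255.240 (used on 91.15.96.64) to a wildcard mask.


Subnet mask: 255.255.255.240
Wildcard = 255.255.255.255 - subnet mask
255 - 255 = 0
255 - 255 = 0
255 - 255 = 0
255 - 240 = 15
Wildcard: 0.0.0.15


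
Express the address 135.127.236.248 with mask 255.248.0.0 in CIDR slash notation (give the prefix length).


Binary: 11111111.11111000.00000000.00000000
Count leading 1s
Prefix: /13


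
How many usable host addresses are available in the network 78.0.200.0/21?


Host bits = 32 - 21 = 11
Total addresses = 2^11 = 2048
Usable = total - 2 (network and broadcast)
Usable hosts: 2046


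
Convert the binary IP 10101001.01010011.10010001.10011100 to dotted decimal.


10101001 = 169
01010011 = 83
10010001 = 145
10011100 = 156
IP: 169.83.145.156


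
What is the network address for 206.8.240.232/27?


IP:   11001110.00001000.11110000.11101000
Mask: 11111111.11111111.11111111.11100000
AND operation:
Net:  11001110.00001000.11110000.11100000
Network: 206.8.240.224/27


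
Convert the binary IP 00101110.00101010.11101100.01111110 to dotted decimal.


00101110 = 46
00101010 = 42
11101100 = 236
01111110 = 126
IP: 46.42.236.126


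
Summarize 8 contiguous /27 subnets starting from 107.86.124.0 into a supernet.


Original prefix: /27
Number of subnets: 8 = 2^3
New prefix = 27 - 3 = 24
Supernet: 107.86.124.0/24


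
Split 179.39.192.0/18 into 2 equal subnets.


New prefix = 18 + 1 = 19
Each subnet has 8192 addresses
  179.39.192.0/19
  179.39.224.0/19
Subnets: 179.39.192.0/19, 179.39.224.0/19


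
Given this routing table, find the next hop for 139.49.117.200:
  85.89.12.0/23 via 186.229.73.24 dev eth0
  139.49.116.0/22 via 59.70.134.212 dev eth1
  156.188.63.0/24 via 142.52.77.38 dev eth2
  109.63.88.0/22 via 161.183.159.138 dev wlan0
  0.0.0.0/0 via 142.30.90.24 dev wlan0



Longest prefix match for 139.49.117.200:
  /23 85.89.12.0: no
  /22 139.49.116.0: MATCH
  /24 156.188.63.0: no
  /22 109.63.88.0: no
  /0 0.0.0.0: MATCH
Selected: next-hop 59.70.134.212 via eth1 (matched /22)


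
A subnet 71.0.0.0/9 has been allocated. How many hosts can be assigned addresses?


Host bits = 32 - 9 = 23
Total addresses = 2^23 = 8388608
Usable = total - 2 (network and broadcast)
Usable hosts: 8388606


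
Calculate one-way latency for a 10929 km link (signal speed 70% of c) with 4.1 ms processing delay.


Speed = 0.7 * 3e5 km/s = 210000 km/s
Propagation delay = 10929 / 210000 = 0.052 s = 52.0429 ms
Processing delay = 4.1 ms
Total one-way latency = 56.1429 ms


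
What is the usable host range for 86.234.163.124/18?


Network: 86.234.128.0
Broadcast: 86.234.191.255
First usable = network + 1
Last usable = broadcast - 1
Range: 86.234.128.1 to 86.234.191.254


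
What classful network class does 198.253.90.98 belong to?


First octet: 198
Binary: 11000110
110xxxxx -> Class C (192-223)
Class C, default mask 255.255.255.0 (/24)


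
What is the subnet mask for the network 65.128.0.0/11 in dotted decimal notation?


/11 means 11 network bits, 21 host bits
Binary: 11111111111000000000000000000000
Mask: 255.224.0.0


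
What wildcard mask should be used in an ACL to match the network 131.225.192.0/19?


Subnet mask: 255.255.224.0
Wildcard = 255.255.255.255 - subnet mask
255 - 255 = 0
255 - 255 = 0
255 - 224 = 31
255 - 0 = 255
Wildcard: 0.0.31.255


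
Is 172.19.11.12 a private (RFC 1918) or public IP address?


RFC 1918 private ranges:
  10.0.0.0/8 (10.0.0.0 - 10.255.255.255)
  172.16.0.0/12 (172.16.0.0 - 172.31.255.255)
  192.168.0.0/16 (192.168.0.0 - 192.168.255.255)
Private (in 172.16.0.0/12)


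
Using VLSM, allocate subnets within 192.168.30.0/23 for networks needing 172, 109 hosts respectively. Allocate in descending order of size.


172 hosts -> /24 (254 usable): 192.168.30.0/24
109 hosts -> /25 (126 usable): 192.168.31.0/25
Allocation: 192.168.30.0/24 (172 hosts, 254 usable); 192.168.31.0/25 (109 hosts, 126 usable)


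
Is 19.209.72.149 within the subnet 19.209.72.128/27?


Subnet network: 19.209.72.128
Test IP AND mask: 19.209.72.128
Yes, 19.209.72.149 is in 19.209.72.128/27


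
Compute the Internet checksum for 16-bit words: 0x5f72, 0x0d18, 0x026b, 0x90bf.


Sum all words (with carry folding):
+ 0x5f72 = 0x5f72
+ 0x0d18 = 0x6c8a
+ 0x026b = 0x6ef5
+ 0x90bf = 0xffb4
One's complement: ~0xffb4
Checksum = 0x004b


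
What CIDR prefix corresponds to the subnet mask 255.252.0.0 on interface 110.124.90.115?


Binary: 11111111.11111100.00000000.00000000
Count leading 1s
Prefix: /14


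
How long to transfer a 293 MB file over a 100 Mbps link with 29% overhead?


Effective throughput = 100 * (1 - 29/100) = 71 Mbps
File size in Mb = 293 * 8 = 2344 Mb
Time = 2344 / 71
Time = 33.0141 seconds


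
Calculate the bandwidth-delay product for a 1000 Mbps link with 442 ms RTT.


BDP = bandwidth * RTT
= 1000 Mbps * 442 ms
= 1000 * 1e6 * 442 / 1000 bits
= 442000000 bits
= 55250000 bytes
= 53955.0781 KB
BDP = 442000000 bits (55250000 bytes)


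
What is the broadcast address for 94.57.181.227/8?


Network: 94.0.0.0/8
Host bits = 24
Set all host bits to 1:
Broadcast: 94.255.255.255


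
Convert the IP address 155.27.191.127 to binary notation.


155 = 10011011
27 = 00011011
191 = 10111111
127 = 01111111
Binary: 10011011.00011011.10111111.01111111


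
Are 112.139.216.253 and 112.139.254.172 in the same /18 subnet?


Mask: 255.255.192.0
112.139.216.253 AND mask = 112.139.192.0
112.139.254.172 AND mask = 112.139.192.0
Yes, same subnet (112.139.192.0)


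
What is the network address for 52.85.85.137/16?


IP:   00110100.01010101.01010101.10001001
Mask: 11111111.11111111.00000000.00000000
AND operation:
Net:  00110100.01010101.00000000.00000000
Network: 52.85.0.0/16


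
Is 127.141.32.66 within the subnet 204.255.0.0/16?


Subnet network: 204.255.0.0
Test IP AND mask: 127.141.0.0
No, 127.141.32.66 is not in 204.255.0.0/16


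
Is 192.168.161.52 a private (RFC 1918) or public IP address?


RFC 1918 private ranges:
  10.0.0.0/8 (10.0.0.0 - 10.255.255.255)
  172.16.0.0/12 (172.16.0.0 - 172.31.255.255)
  192.168.0.0/16 (192.168.0.0 - 192.168.255.255)
Private (in 192.168.0.0/16)


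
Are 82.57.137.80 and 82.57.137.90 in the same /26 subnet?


Mask: 255.255.255.192
82.57.137.80 AND mask = 82.57.137.64
82.57.137.90 AND mask = 82.57.137.64
Yes, same subnet (82.57.137.64)


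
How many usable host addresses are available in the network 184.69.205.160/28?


Host bits = 32 - 28 = 4
Total addresses = 2^4 = 16
Usable = total - 2 (network and broadcast)
Usable hosts: 14


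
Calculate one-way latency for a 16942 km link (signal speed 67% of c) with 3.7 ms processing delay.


Speed = 0.67 * 3e5 km/s = 201000 km/s
Propagation delay = 16942 / 201000 = 0.0843 s = 84.2886 ms
Processing delay = 3.7 ms
Total one-way latency = 87.9886 ms


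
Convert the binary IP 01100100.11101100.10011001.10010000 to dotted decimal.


01100100 = 100
11101100 = 236
10011001 = 153
10010000 = 144
IP: 100.236.153.144


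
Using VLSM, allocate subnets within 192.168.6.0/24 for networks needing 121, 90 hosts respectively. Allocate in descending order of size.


121 hosts -> /25 (126 usable): 192.168.6.0/25
90 hosts -> /25 (126 usable): 192.168.6.128/25
Allocation: 192.168.6.0/25 (121 hosts, 126 usable); 192.168.6.128/25 (90 hosts, 126 usable)


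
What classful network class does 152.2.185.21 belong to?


First octet: 152
Binary: 10011000
10xxxxxx -> Class B (128-191)
Class B, default mask 255.255.0.0 (/16)


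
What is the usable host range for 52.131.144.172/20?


Network: 52.131.144.0
Broadcast: 52.131.159.255
First usable = network + 1
Last usable = broadcast - 1
Range: 52.131.144.1 to 52.131.159.254


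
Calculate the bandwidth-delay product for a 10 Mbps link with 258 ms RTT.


BDP = bandwidth * RTT
= 10 Mbps * 258 ms
= 10 * 1e6 * 258 / 1000 bits
= 2580000 bits
= 322500 bytes
= 314.9414 KB
BDP = 2580000 bits (322500 bytes)


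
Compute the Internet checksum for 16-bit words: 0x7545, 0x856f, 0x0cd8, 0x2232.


Sum all words (with carry folding):
+ 0x7545 = 0x7545
+ 0x856f = 0xfab4
+ 0x0cd8 = 0x078d
+ 0x2232 = 0x29bf
One's complement: ~0x29bf
Checksum = 0xd640


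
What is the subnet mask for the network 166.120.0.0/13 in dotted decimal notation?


/13 means 13 network bits, 19 host bits
Binary: 11111111111110000000000000000000
Mask: 255.248.0.0


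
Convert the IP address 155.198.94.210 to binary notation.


155 = 10011011
198 = 11000110
94 = 01011110
210 = 11010010
Binary: 10011011.11000110.01011110.11010010


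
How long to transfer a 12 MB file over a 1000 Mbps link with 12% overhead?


Effective throughput = 1000 * (1 - 12/100) = 880 Mbps
File size in Mb = 12 * 8 = 96 Mb
Time = 96 / 880
Time = 0.1091 seconds


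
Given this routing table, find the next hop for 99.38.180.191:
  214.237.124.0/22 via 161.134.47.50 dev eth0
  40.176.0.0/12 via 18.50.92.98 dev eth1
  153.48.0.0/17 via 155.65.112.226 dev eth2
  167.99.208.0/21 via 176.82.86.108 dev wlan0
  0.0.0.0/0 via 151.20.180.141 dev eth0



Longest prefix match for 99.38.180.191:
  /22 214.237.124.0: no
  /12 40.176.0.0: no
  /17 153.48.0.0: no
  /21 167.99.208.0: no
  /0 0.0.0.0: MATCH
Selected: next-hop 151.20.180.141 via eth0 (matched /0)


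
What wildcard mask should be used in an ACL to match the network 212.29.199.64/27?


Subnet mask: 255.255.255.224
Wildcard = 255.255.255.255 - subnet mask
255 - 255 = 0
255 - 255 = 0
255 - 255 = 0
255 - 224 = 31
Wildcard: 0.0.0.31


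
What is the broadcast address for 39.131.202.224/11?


Network: 39.128.0.0/11
Host bits = 21
Set all host bits to 1:
Broadcast: 39.159.255.255


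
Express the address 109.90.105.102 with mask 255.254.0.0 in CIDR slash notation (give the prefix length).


Binary: 11111111.11111110.00000000.00000000
Count leading 1s
Prefix: /15


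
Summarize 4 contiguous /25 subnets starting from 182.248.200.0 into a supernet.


Original prefix: /25
Number of subnets: 4 = 2^2
New prefix = 25 - 2 = 23
Supernet: 182.248.200.0/23


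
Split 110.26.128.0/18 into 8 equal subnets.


New prefix = 18 + 3 = 21
Each subnet has 2048 addresses
  110.26.128.0/21
  110.26.136.0/21
  110.26.144.0/21
  110.26.152.0/21
  110.26.160.0/21
  110.26.168.0/21
  110.26.176.0/21
  110.26.184.0/21
Subnets: 110.26.128.0/21, 110.26.136.0/21, 110.26.144.0/21, 110.26.152.0/21, 110.26.160.0/21, 110.26.168.0/21, 110.26.176.0/21, 110.26.184.0/21


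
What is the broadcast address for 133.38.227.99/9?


Network: 133.0.0.0/9
Host bits = 23
Set all host bits to 1:
Broadcast: 133.127.255.255


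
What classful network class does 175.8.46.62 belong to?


First octet: 175
Binary: 10101111
10xxxxxx -> Class B (128-191)
Class B, default mask 255.255.0.0 (/16)


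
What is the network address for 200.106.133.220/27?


IP:   11001000.01101010.10000101.11011100
Mask: 11111111.11111111.11111111.11100000
AND operation:
Net:  11001000.01101010.10000101.11000000
Network: 200.106.133.192/27


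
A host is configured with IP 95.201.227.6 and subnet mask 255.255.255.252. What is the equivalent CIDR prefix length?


Binary: 11111111.11111111.11111111.11111100
Count leading 1s
Prefix: /30


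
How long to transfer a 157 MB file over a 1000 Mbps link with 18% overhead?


Effective throughput = 1000 * (1 - 18/100) = 820.0 Mbps
File size in Mb = 157 * 8 = 1256 Mb
Time = 1256 / 820.0
Time = 1.5317 seconds


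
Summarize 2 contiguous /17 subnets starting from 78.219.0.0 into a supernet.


Original prefix: /17
Number of subnets: 2 = 2^1
New prefix = 17 - 1 = 16
Supernet: 78.219.0.0/16


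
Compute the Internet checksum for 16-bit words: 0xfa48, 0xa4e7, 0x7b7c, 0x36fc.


Sum all words (with carry folding):
+ 0xfa48 = 0xfa48
+ 0xa4e7 = 0x9f30
+ 0x7b7c = 0x1aad
+ 0x36fc = 0x51a9
One's complement: ~0x51a9
Checksum = 0xae56


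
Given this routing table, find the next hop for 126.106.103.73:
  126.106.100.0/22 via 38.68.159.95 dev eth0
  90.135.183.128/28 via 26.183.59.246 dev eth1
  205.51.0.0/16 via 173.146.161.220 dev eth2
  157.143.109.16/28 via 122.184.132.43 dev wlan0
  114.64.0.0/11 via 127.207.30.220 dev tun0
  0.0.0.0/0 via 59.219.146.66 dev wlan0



Longest prefix match for 126.106.103.73:
  /22 126.106.100.0: MATCH
  /28 90.135.183.128: no
  /16 205.51.0.0: no
  /28 157.143.109.16: no
  /11 114.64.0.0: no
  /0 0.0.0.0: MATCH
Selected: next-hop 38.68.159.95 via eth0 (matched /22)


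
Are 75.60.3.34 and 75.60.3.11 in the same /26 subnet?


Mask: 255.255.255.192
75.60.3.34 AND mask = 75.60.3.0
75.60.3.11 AND mask = 75.60.3.0
Yes, same subnet (75.60.3.0)


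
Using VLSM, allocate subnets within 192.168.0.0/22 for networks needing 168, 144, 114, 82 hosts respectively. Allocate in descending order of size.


168 hosts -> /24 (254 usable): 192.168.0.0/24
144 hosts -> /24 (254 usable): 192.168.1.0/24
114 hosts -> /25 (126 usable): 192.168.2.0/25
82 hosts -> /25 (126 usable): 192.168.2.128/25
Allocation: 192.168.0.0/24 (168 hosts, 254 usable); 192.168.1.0/24 (144 hosts, 254 usable); 192.168.2.0/25 (114 hosts, 126 usable); 192.168.2.128/25 (82 hosts, 126 usable)


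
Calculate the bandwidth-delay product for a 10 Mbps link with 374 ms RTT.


BDP = bandwidth * RTT
= 10 Mbps * 374 ms
= 10 * 1e6 * 374 / 1000 bits
= 3740000 bits
= 467500 bytes
= 456.543 KB
BDP = 3740000 bits (467500 bytes)


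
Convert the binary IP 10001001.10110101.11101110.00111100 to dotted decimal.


10001001 = 137
10110101 = 181
11101110 = 238
00111100 = 60
IP: 137.181.238.60


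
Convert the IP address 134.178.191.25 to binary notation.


134 = 10000110
178 = 10110010
191 = 10111111
25 = 00011001
Binary: 10000110.10110010.10111111.00011001


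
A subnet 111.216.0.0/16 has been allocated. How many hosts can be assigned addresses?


Host bits = 32 - 16 = 16
Total addresses = 2^16 = 65536
Usable = total - 2 (network and broadcast)
Usable hosts: 65534


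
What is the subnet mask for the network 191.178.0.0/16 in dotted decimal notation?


/16 means 16 network bits, 16 host bits
Binary: 11111111111111110000000000000000
Mask: 255.255.0.0


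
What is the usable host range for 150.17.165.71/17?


Network: 150.17.128.0
Broadcast: 150.17.255.255
First usable = network + 1
Last usable = broadcast - 1
Range: 150.17.128.1 to 150.17.255.254


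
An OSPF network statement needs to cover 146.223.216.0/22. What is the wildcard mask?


Subnet mask: 255.255.252.0
Wildcard = 255.255.255.255 - subnet mask
255 - 255 = 0
255 - 255 = 0
255 - 252 = 3
255 - 0 = 255
Wildcard: 0.0.3.255


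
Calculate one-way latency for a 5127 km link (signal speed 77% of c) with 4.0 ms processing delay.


Speed = 0.77 * 3e5 km/s = 231000 km/s
Propagation delay = 5127 / 231000 = 0.0222 s = 22.1948 ms
Processing delay = 4.0 ms
Total one-way latency = 26.1948 ms


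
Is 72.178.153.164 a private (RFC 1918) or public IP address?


RFC 1918 private ranges:
  10.0.0.0/8 (10.0.0.0 - 10.255.255.255)
  172.16.0.0/12 (172.16.0.0 - 172.31.255.255)
  192.168.0.0/16 (192.168.0.0 - 192.168.255.255)
Public (not in any RFC 1918 range)


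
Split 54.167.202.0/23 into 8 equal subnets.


New prefix = 23 + 3 = 26
Each subnet has 64 addresses
  54.167.202.0/26
  54.167.202.64/26
  54.167.202.128/26
  54.167.202.192/26
  54.167.203.0/26
  54.167.203.64/26
  54.167.203.128/26
  54.167.203.192/26
Subnets: 54.167.202.0/26, 54.167.202.64/26, 54.167.202.128/26, 54.167.202.192/26, 54.167.203.0/26, 54.167.203.64/26, 54.167.203.128/26, 54.167.203.192/26


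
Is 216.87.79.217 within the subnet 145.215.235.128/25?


Subnet network: 145.215.235.128
Test IP AND mask: 216.87.79.128
No, 216.87.79.217 is not in 145.215.235.128/25


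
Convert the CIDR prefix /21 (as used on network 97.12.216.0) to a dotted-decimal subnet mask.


/21 means 21 network bits, 11 host bits
Binary: 11111111111111111111100000000000
Mask: 255.255.248.0


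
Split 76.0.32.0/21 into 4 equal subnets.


New prefix = 21 + 2 = 23
Each subnet has 512 addresses
  76.0.32.0/23
  76.0.34.0/23
  76.0.36.0/23
  76.0.38.0/23
Subnets: 76.0.32.0/23, 76.0.34.0/23, 76.0.36.0/23, 76.0.38.0/23


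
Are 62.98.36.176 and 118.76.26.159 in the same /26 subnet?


Mask: 255.255.255.192
62.98.36.176 AND mask = 62.98.36.128
118.76.26.159 AND mask = 118.76.26.128
No, different subnets (62.98.36.128 vs 118.76.26.128)


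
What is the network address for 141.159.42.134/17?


IP:   10001101.10011111.00101010.10000110
Mask: 11111111.11111111.10000000.00000000
AND operation:
Net:  10001101.10011111.00000000.00000000
Network: 141.159.0.0/17


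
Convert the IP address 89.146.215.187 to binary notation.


89 = 01011001
146 = 10010010
215 = 11010111
187 = 10111011
Binary: 01011001.10010010.11010111.10111011


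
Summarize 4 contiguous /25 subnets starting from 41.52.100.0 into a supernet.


Original prefix: /25
Number of subnets: 4 = 2^2
New prefix = 25 - 2 = 23
Supernet: 41.52.100.0/23


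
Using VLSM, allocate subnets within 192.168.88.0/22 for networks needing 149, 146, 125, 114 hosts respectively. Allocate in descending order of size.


149 hosts -> /24 (254 usable): 192.168.88.0/24
146 hosts -> /24 (254 usable): 192.168.89.0/24
125 hosts -> /25 (126 usable): 192.168.90.0/25
114 hosts -> /25 (126 usable): 192.168.90.128/25
Allocation: 192.168.88.0/24 (149 hosts, 254 usable); 192.168.89.0/24 (146 hosts, 254 usable); 192.168.90.0/25 (125 hosts, 126 usable); 192.168.90.128/25 (114 hosts, 126 usable)


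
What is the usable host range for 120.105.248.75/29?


Network: 120.105.248.72
Broadcast: 120.105.248.79
First usable = network + 1
Last usable = broadcast - 1
Range: 120.105.248.73 to 120.105.248.78


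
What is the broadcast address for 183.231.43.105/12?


Network: 183.224.0.0/12
Host bits = 20
Set all host bits to 1:
Broadcast: 183.239.255.255


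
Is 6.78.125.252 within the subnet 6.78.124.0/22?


Subnet network: 6.78.124.0
Test IP AND mask: 6.78.124.0
Yes, 6.78.125.252 is in 6.78.124.0/22


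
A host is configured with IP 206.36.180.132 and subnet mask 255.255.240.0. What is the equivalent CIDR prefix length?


Binary: 11111111.11111111.11110000.00000000
Count leading 1s
Prefix: /20


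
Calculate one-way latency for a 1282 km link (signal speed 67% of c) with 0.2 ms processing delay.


Speed = 0.67 * 3e5 km/s = 201000 km/s
Propagation delay = 1282 / 201000 = 0.0064 s = 6.3781 ms
Processing delay = 0.2 ms
Total one-way latency = 6.5781 ms


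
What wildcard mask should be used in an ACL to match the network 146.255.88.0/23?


Subnet mask: 255.255.254.0
Wildcard = 255.255.255.255 - subnet mask
255 - 255 = 0
255 - 255 = 0
255 - 254 = 1
255 - 0 = 255
Wildcard: 0.0.1.255


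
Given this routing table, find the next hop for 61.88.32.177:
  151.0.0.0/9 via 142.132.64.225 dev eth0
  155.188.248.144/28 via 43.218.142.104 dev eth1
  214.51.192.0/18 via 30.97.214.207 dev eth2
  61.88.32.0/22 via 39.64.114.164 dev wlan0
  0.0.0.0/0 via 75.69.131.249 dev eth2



Longest prefix match for 61.88.32.177:
  /9 151.0.0.0: no
  /28 155.188.248.144: no
  /18 214.51.192.0: no
  /22 61.88.32.0: MATCH
  /0 0.0.0.0: MATCH
Selected: next-hop 39.64.114.164 via wlan0 (matched /22)


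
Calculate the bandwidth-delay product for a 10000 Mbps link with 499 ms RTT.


BDP = bandwidth * RTT
= 10000 Mbps * 499 ms
= 10000 * 1e6 * 499 / 1000 bits
= 4990000000 bits
= 623750000 bytes
= 609130.8594 KB
BDP = 4990000000 bits (623750000 bytes)


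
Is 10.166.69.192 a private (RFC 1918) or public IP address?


RFC 1918 private ranges:
  10.0.0.0/8 (10.0.0.0 - 10.255.255.255)
  172.16.0.0/12 (172.16.0.0 - 172.31.255.255)
  192.168.0.0/16 (192.168.0.0 - 192.168.255.255)
Private (in 10.0.0.0/8)


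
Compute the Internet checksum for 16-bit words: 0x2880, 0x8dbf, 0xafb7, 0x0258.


Sum all words (with carry folding):
+ 0x2880 = 0x2880
+ 0x8dbf = 0xb63f
+ 0xafb7 = 0x65f7
+ 0x0258 = 0x684f
One's complement: ~0x684f
Checksum = 0x97b0


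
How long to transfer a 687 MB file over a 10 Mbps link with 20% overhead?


Effective throughput = 10 * (1 - 20/100) = 8 Mbps
File size in Mb = 687 * 8 = 5496 Mb
Time = 5496 / 8
Time = 687 seconds


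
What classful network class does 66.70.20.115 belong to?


First octet: 66
Binary: 01000010
0xxxxxxx -> Class A (1-126)
Class A, default mask 255.0.0.0 (/8)


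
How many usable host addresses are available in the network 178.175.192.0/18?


Host bits = 32 - 18 = 14
Total addresses = 2^14 = 16384
Usable = total - 2 (network and broadcast)
Usable hosts: 16382


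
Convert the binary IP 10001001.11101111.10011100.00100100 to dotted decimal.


10001001 = 137
11101111 = 239
10011100 = 156
00100100 = 36
IP: 137.239.156.36


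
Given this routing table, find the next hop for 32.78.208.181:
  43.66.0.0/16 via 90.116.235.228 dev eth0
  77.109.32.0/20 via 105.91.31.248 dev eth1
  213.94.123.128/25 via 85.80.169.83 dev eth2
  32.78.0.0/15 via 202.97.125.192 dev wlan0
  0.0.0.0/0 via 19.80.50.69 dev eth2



Longest prefix match for 32.78.208.181:
  /16 43.66.0.0: no
  /20 77.109.32.0: no
  /25 213.94.123.128: no
  /15 32.78.0.0: MATCH
  /0 0.0.0.0: MATCH
Selected: next-hop 202.97.125.192 via wlan0 (matched /15)


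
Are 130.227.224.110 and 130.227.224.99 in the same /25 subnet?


Mask: 255.255.255.128
130.227.224.110 AND mask = 130.227.224.0
130.227.224.99 AND mask = 130.227.224.0
Yes, same subnet (130.227.224.0)


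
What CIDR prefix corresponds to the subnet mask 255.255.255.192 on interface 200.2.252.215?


Binary: 11111111.11111111.11111111.11000000
Count leading 1s
Prefix: /26


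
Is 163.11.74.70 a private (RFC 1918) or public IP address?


RFC 1918 private ranges:
  10.0.0.0/8 (10.0.0.0 - 10.255.255.255)
  172.16.0.0/12 (172.16.0.0 - 172.31.255.255)
  192.168.0.0/16 (192.168.0.0 - 192.168.255.255)
Public (not in any RFC 1918 range)


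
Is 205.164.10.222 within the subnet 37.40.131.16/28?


Subnet network: 37.40.131.16
Test IP AND mask: 205.164.10.208
No, 205.164.10.222 is not in 37.40.131.16/28


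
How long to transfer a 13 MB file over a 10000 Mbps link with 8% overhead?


Effective throughput = 10000 * (1 - 8/100) = 9200 Mbps
File size in Mb = 13 * 8 = 104 Mb
Time = 104 / 9200
Time = 0.0113 seconds


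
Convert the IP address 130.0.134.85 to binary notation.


130 = 10000010
0 = 00000000
134 = 10000110
85 = 01010101
Binary: 10000010.00000000.10000110.01010101


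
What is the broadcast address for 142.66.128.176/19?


Network: 142.66.128.0/19
Host bits = 13
Set all host bits to 1:
Broadcast: 142.66.159.255


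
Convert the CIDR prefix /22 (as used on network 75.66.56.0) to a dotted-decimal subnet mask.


/22 means 22 network bits, 10 host bits
Binary: 11111111111111111111110000000000
Mask: 255.255.252.0


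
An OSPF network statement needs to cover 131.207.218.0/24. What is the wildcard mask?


Subnet mask: 255.255.255.0
Wildcard = 255.255.255.255 - subnet mask
255 - 255 = 0
255 - 255 = 0
255 - 255 = 0
255 - 0 = 255
Wildcard: 0.0.0.255


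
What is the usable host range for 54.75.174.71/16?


Network: 54.75.0.0
Broadcast: 54.75.255.255
First usable = network + 1
Last usable = broadcast - 1
Range: 54.75.0.1 to 54.75.255.254


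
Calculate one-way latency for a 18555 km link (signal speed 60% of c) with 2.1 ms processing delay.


Speed = 0.6 * 3e5 km/s = 180000 km/s
Propagation delay = 18555 / 180000 = 0.1031 s = 103.0833 ms
Processing delay = 2.1 ms
Total one-way latency = 105.1833 ms


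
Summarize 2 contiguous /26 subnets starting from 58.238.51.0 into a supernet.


Original prefix: /26
Number of subnets: 2 = 2^1
New prefix = 26 - 1 = 25
Supernet: 58.238.51.0/25


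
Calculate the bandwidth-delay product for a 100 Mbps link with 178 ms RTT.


BDP = bandwidth * RTT
= 100 Mbps * 178 ms
= 100 * 1e6 * 178 / 1000 bits
= 17800000 bits
= 2225000 bytes
= 2172.8516 KB
BDP = 17800000 bits (2225000 bytes)


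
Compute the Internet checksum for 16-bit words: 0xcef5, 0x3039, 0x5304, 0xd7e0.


Sum all words (with carry folding):
+ 0xcef5 = 0xcef5
+ 0x3039 = 0xff2e
+ 0x5304 = 0x5233
+ 0xd7e0 = 0x2a14
One's complement: ~0x2a14
Checksum = 0xd5eb


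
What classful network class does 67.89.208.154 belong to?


First octet: 67
Binary: 01000011
0xxxxxxx -> Class A (1-126)
Class A, default mask 255.0.0.0 (/8)


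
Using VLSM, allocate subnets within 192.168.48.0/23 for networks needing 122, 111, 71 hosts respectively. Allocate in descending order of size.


122 hosts -> /25 (126 usable): 192.168.48.0/25
111 hosts -> /25 (126 usable): 192.168.48.128/25
71 hosts -> /25 (126 usable): 192.168.49.0/25
Allocation: 192.168.48.0/25 (122 hosts, 126 usable); 192.168.48.128/25 (111 hosts, 126 usable); 192.168.49.0/25 (71 hosts, 126 usable)


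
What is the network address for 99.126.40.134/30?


IP:   01100011.01111110.00101000.10000110
Mask: 11111111.11111111.11111111.11111100
AND operation:
Net:  01100011.01111110.00101000.10000100
Network: 99.126.40.132/30


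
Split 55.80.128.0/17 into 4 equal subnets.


New prefix = 17 + 2 = 19
Each subnet has 8192 addresses
  55.80.128.0/19
  55.80.160.0/19
  55.80.192.0/19
  55.80.224.0/19
Subnets: 55.80.128.0/19, 55.80.160.0/19, 55.80.192.0/19, 55.80.224.0/19


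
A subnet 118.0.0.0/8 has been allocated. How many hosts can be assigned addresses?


Host bits = 32 - 8 = 24
Total addresses = 2^24 = 16777216
Usable = total - 2 (network and broadcast)
Usable hosts: 16777214


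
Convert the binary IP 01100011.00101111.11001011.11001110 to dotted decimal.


01100011 = 99
00101111 = 47
11001011 = 203
11001110 = 206
IP: 99.47.203.206


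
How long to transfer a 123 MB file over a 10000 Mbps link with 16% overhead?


Effective throughput = 10000 * (1 - 16/100) = 8400 Mbps
File size in Mb = 123 * 8 = 984 Mb
Time = 984 / 8400
Time = 0.1171 seconds


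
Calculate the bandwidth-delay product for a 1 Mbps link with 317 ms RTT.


BDP = bandwidth * RTT
= 1 Mbps * 317 ms
= 1 * 1e6 * 317 / 1000 bits
= 317000 bits
= 39625 bytes
= 38.6963 KB
BDP = 317000 bits (39625 bytes)


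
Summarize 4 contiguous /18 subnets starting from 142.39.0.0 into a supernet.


Original prefix: /18
Number of subnets: 4 = 2^2
New prefix = 18 - 2 = 16
Supernet: 142.39.0.0/16


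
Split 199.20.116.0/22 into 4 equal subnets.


New prefix = 22 + 2 = 24
Each subnet has 256 addresses
  199.20.116.0/24
  199.20.117.0/24
  199.20.118.0/24
  199.20.119.0/24
Subnets: 199.20.116.0/24, 199.20.117.0/24, 199.20.118.0/24, 199.20.119.0/24


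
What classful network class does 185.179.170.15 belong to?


First octet: 185
Binary: 10111001
10xxxxxx -> Class B (128-191)
Class B, default mask 255.255.0.0 (/16)


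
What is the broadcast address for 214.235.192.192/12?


Network: 214.224.0.0/12
Host bits = 20
Set all host bits to 1:
Broadcast: 214.239.255.255


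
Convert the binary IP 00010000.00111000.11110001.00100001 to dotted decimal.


00010000 = 16
00111000 = 56
11110001 = 241
00100001 = 33
IP: 16.56.241.33


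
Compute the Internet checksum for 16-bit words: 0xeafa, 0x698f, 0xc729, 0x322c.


Sum all words (with carry folding):
+ 0xeafa = 0xeafa
+ 0x698f = 0x548a
+ 0xc729 = 0x1bb4
+ 0x322c = 0x4de0
One's complement: ~0x4de0
Checksum = 0xb21f


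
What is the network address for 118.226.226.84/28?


IP:   01110110.11100010.11100010.01010100
Mask: 11111111.11111111.11111111.11110000
AND operation:
Net:  01110110.11100010.11100010.01010000
Network: 118.226.226.80/28


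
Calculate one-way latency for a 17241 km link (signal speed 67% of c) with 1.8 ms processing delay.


Speed = 0.67 * 3e5 km/s = 201000 km/s
Propagation delay = 17241 / 201000 = 0.0858 s = 85.7761 ms
Processing delay = 1.8 ms
Total one-way latency = 87.5761 ms


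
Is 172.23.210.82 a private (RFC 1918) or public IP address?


RFC 1918 private ranges:
  10.0.0.0/8 (10.0.0.0 - 10.255.255.255)
  172.16.0.0/12 (172.16.0.0 - 172.31.255.255)
  192.168.0.0/16 (192.168.0.0 - 192.168.255.255)
Private (in 172.16.0.0/12)


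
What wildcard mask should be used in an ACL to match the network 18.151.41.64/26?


Subnet mask: 255.255.255.192
Wildcard = 255.255.255.255 - subnet mask
255 - 255 = 0
255 - 255 = 0
255 - 255 = 0
255 - 192 = 63
Wildcard: 0.0.0.63


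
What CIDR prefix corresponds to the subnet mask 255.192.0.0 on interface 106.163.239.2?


Binary: 11111111.11000000.00000000.00000000
Count leading 1s
Prefix: /10


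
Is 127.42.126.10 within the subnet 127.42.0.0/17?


Subnet network: 127.42.0.0
Test IP AND mask: 127.42.0.0
Yes, 127.42.126.10 is in 127.42.0.0/17


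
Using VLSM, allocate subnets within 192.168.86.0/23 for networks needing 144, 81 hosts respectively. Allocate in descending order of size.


144 hosts -> /24 (254 usable): 192.168.86.0/24
81 hosts -> /25 (126 usable): 192.168.87.0/25
Allocation: 192.168.86.0/24 (144 hosts, 254 usable); 192.168.87.0/25 (81 hosts, 126 usable)
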